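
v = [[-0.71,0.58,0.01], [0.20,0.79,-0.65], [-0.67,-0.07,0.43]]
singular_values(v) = [1.18, 1.09, 0.0]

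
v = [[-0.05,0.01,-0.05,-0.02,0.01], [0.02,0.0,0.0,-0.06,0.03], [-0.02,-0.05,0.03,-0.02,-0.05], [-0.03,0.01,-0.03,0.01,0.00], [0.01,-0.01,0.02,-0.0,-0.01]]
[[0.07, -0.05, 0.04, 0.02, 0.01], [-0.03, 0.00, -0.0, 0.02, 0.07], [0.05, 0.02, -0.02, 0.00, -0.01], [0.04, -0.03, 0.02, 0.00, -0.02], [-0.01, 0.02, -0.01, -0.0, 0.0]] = v @ [[-2.34, 0.15, 0.01, -0.72, -0.41],[1.62, -0.37, 0.19, 0.68, 0.68],[1.36, 0.77, -0.75, 0.62, 0.90],[-0.58, 0.15, -0.04, -0.53, -0.92],[-0.58, 0.27, -0.24, 0.11, 0.64]]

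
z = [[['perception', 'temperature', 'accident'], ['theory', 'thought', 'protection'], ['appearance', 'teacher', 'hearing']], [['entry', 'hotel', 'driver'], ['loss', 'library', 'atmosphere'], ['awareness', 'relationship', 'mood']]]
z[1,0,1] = 'hotel'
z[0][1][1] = 'thought'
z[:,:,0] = [['perception', 'theory', 'appearance'], ['entry', 'loss', 'awareness']]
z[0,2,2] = 'hearing'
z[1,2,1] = 'relationship'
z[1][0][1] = 'hotel'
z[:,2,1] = ['teacher', 'relationship']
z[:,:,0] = [['perception', 'theory', 'appearance'], ['entry', 'loss', 'awareness']]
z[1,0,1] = 'hotel'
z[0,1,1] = 'thought'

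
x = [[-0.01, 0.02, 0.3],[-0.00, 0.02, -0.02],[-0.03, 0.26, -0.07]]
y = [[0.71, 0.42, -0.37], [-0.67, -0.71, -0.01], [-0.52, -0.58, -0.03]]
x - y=[[-0.72, -0.4, 0.67], [0.67, 0.73, -0.01], [0.49, 0.84, -0.04]]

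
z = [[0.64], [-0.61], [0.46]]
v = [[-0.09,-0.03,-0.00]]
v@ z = [[-0.04]]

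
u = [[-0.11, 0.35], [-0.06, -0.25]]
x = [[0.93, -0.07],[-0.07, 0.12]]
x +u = [[0.82, 0.28], [-0.13, -0.13]]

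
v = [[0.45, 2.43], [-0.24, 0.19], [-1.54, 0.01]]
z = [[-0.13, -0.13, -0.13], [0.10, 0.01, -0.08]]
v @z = [[0.18, -0.03, -0.25], [0.05, 0.03, 0.02], [0.20, 0.2, 0.2]]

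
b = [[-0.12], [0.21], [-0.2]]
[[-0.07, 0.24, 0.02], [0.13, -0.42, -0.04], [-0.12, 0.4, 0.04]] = b @[[0.62, -2.02, -0.18]]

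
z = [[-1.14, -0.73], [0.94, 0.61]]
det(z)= -0.009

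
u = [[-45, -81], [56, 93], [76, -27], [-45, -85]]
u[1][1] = 93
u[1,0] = 56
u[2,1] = -27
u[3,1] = -85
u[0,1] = -81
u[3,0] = -45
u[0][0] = -45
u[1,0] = 56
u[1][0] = 56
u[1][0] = 56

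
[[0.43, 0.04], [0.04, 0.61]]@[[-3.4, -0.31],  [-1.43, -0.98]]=[[-1.52,-0.17], [-1.01,-0.61]]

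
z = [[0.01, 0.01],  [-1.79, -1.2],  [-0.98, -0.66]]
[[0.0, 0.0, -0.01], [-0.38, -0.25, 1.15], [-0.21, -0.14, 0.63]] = z @ [[0.19, 0.06, -0.36], [0.03, 0.12, -0.42]]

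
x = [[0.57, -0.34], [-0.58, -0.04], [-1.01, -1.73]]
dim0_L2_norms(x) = [1.3, 1.76]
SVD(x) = [[-0.01,  0.81], [0.17,  -0.57], [0.99,  0.11]] @ diag([2.03143453252793, 0.8153365808382632]) @ [[-0.54, -0.84], [0.84, -0.54]]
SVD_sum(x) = [[0.01, 0.02], [-0.19, -0.29], [-1.08, -1.68]] + [[0.56, -0.36], [-0.39, 0.25], [0.07, -0.05]]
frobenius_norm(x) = 2.19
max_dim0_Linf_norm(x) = 1.73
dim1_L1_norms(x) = [0.91, 0.62, 2.74]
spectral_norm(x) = 2.03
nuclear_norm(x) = 2.85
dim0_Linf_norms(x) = [1.01, 1.73]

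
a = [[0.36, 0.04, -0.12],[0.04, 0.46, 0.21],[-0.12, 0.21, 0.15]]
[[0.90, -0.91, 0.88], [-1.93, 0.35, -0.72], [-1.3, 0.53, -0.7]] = a@[[3.12, -4.14, 1.42], [-4.63, 2.88, -0.23], [0.34, -3.84, -3.19]]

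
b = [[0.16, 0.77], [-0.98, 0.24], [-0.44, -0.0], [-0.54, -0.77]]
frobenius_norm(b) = 1.65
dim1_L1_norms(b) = [0.93, 1.22, 0.44, 1.31]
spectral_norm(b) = 1.30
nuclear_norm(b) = 2.31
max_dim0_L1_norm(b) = 2.12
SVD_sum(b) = [[0.47, 0.32], [-0.55, -0.38], [-0.3, -0.21], [-0.73, -0.50]] + [[-0.31, 0.45], [-0.43, 0.62], [-0.14, 0.21], [0.19, -0.27]]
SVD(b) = [[-0.44, -0.53], [0.52, -0.74], [0.28, -0.25], [0.68, 0.32]] @ diag([1.2968229505166908, 1.0162923964161024]) @ [[-0.82, -0.57], [0.57, -0.82]]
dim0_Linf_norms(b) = [0.98, 0.77]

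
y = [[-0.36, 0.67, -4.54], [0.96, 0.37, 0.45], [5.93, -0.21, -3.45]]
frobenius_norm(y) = 8.34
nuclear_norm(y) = 11.84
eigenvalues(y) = [(-1.99+4.94j), (-1.99-4.94j), (0.54+0j)]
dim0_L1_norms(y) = [7.25, 1.25, 8.44]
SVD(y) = [[0.38, 0.90, 0.19], [0.06, -0.23, 0.97], [0.92, -0.36, -0.14]] @ diag([7.27658083302587, 4.042664912107801, 0.5204150159756983]) @ [[0.74,  0.01,  -0.67], [-0.67,  0.15,  -0.73], [0.09,  0.99,  0.12]]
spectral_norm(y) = 7.28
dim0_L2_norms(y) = [6.02, 0.79, 5.72]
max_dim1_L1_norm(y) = 9.59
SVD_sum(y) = [[2.07, 0.03, -1.88], [0.30, 0.0, -0.28], [4.96, 0.08, -4.51]] + [[-2.44,0.54,-2.67], [0.61,-0.14,0.67], [0.98,-0.22,1.07]] + [[0.01, 0.1, 0.01], [0.05, 0.50, 0.06], [-0.01, -0.07, -0.01]]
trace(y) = -3.44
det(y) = 15.31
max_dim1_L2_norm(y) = 6.86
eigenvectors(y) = [[(-0.19-0.62j), (-0.19+0.62j), -0.12+0.00j],  [-0.06+0.13j, -0.06-0.13j, (-0.99+0j)],  [-0.75+0.00j, -0.75-0.00j, (-0.12+0j)]]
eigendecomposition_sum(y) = [[(-0.19+2.72j), (0.3-0.22j), -2.27-0.87j], [0.42-0.44j, -0.08-0.01j, 0.26+0.47j], [(2.96+1.12j), -0.14-0.41j, -1.72+2.22j]] + [[-0.19-2.72j, (0.3+0.22j), (-2.27+0.87j)],[(0.42+0.44j), -0.08+0.01j, 0.26-0.47j],[(2.96-1.12j), (-0.14+0.41j), -1.72-2.22j]] + [[0.01+0.00j, 0.06+0.00j, (-0.01-0j)],[(0.11+0j), 0.53+0.00j, (-0.07-0j)],[(0.01+0j), (0.07+0j), (-0.01-0j)]]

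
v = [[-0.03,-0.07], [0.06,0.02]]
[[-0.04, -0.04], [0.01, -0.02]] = v @ [[-0.09, -0.67], [0.54, 0.91]]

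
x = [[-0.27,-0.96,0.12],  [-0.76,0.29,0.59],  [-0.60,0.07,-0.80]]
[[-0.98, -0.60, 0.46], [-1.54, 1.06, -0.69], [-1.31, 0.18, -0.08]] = x @ [[2.20, -0.74, 0.44], [0.4, 0.88, -0.64], [0.02, 0.41, -0.29]]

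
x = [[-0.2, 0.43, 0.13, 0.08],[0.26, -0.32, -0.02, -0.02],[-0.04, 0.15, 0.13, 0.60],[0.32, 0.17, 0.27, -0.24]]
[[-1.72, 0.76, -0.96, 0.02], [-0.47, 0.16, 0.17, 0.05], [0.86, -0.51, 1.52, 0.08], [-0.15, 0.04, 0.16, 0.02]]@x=[[0.59, -1.12, -0.36, -0.73], [0.14, -0.22, -0.03, 0.05], [-0.34, 0.77, 0.34, 0.97], [0.04, -0.05, 0.01, 0.08]]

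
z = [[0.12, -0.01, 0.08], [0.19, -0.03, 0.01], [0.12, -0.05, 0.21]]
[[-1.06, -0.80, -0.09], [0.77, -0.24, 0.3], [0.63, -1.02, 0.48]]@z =[[-0.29, 0.04, -0.11],[0.08, -0.02, 0.12],[-0.06, 0.00, 0.14]]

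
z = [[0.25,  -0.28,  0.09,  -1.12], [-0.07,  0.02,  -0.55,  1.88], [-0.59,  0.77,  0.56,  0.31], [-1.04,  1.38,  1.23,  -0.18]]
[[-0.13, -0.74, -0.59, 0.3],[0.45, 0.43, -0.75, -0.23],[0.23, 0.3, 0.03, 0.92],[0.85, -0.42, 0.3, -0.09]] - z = [[-0.38, -0.46, -0.68, 1.42], [0.52, 0.41, -0.2, -2.11], [0.82, -0.47, -0.53, 0.61], [1.89, -1.80, -0.93, 0.09]]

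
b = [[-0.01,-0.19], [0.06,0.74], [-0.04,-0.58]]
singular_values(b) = [0.96, 0.01]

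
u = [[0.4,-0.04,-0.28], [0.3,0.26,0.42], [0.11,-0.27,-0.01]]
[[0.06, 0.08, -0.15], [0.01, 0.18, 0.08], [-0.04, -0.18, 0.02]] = u @ [[0.07, 0.17, -0.13], [0.17, 0.75, -0.15], [-0.13, -0.15, 0.38]]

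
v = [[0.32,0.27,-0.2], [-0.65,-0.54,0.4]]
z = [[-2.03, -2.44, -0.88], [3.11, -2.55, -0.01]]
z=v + [[-2.35, -2.71, -0.68], [3.76, -2.01, -0.41]]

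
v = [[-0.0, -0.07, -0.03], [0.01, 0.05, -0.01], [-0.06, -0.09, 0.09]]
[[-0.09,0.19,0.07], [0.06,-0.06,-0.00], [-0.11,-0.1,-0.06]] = v @ [[1.51, 1.61, -2.02], [1.02, -1.88, -0.05], [0.76, -1.94, -2.06]]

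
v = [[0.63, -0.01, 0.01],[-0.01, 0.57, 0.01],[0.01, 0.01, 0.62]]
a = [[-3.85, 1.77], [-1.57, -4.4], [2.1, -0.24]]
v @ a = [[-2.39, 1.16], [-0.84, -2.53], [1.25, -0.18]]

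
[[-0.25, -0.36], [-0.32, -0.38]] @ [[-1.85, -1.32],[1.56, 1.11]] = [[-0.1, -0.07], [-0.0, 0.00]]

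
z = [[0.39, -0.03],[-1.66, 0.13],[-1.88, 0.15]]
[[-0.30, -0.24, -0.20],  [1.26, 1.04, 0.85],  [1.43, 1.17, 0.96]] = z @ [[-0.77, -0.68, -0.62], [-0.15, -0.69, -1.37]]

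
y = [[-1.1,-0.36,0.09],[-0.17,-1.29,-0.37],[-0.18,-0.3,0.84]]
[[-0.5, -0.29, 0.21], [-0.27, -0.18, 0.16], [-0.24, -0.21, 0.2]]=y @ [[0.38, 0.2, -0.13],[0.2, 0.16, -0.15],[-0.13, -0.15, 0.16]]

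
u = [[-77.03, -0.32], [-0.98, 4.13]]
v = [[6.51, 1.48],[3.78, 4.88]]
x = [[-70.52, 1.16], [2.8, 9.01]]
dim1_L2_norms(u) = [77.03, 4.24]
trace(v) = 11.39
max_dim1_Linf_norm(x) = 70.52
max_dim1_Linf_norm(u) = 77.03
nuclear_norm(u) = 81.17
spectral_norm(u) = 77.04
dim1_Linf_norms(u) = [77.03, 4.13]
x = u + v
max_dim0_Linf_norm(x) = 70.52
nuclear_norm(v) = 11.62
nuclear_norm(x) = 79.63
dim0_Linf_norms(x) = [70.52, 9.01]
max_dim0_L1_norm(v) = 10.29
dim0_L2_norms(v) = [7.53, 5.1]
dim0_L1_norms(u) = [78.01, 4.45]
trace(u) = -72.90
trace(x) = -61.51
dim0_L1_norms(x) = [73.32, 10.17]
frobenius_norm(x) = 71.16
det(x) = -638.63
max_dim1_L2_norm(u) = 77.03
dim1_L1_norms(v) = [7.99, 8.66]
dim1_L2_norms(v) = [6.68, 6.17]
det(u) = -318.45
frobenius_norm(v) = 9.09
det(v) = 26.17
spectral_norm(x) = 70.58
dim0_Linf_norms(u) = [77.03, 4.13]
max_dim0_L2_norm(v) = 7.53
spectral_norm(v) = 8.56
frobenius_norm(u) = 77.15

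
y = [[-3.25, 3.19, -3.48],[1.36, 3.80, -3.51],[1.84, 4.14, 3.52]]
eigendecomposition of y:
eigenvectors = [[(0.97+0j),-0.10+0.33j,(-0.1-0.33j)], [-0.23+0.00j,0.10+0.60j,0.10-0.60j], [-0.11+0.00j,0.71+0.00j,(0.71-0j)]]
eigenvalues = [(-3.6+0j), (3.84+4.37j), (3.84-4.37j)]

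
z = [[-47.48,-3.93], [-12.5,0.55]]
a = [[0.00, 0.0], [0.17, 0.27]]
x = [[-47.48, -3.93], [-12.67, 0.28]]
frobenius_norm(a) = 0.32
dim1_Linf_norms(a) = [0.0, 0.27]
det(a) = 0.00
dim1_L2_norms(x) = [47.64, 12.67]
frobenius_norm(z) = 49.26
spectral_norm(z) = 49.23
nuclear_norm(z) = 50.76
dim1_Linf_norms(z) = [47.48, 12.5]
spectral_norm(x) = 49.28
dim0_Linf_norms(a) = [0.17, 0.27]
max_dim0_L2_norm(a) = 0.27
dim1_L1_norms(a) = [0.0, 0.44]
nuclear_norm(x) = 50.56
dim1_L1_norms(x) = [51.41, 12.95]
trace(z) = -46.93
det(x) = -63.09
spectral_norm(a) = 0.32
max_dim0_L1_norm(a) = 0.27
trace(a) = 0.27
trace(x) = -47.20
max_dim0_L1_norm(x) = 60.15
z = a + x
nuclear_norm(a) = 0.32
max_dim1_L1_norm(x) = 51.41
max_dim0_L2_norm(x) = 49.14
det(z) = -75.24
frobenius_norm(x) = 49.30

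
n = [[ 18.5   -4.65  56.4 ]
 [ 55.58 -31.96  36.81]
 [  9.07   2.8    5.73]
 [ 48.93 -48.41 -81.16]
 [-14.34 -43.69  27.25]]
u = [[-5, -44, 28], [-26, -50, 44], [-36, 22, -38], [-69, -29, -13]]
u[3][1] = -29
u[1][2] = 44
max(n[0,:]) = 56.4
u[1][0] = -26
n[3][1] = -48.41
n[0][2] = 56.4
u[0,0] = -5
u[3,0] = -69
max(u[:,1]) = 22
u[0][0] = -5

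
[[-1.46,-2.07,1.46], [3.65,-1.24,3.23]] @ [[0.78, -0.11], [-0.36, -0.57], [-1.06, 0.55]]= [[-1.94, 2.14], [-0.13, 2.08]]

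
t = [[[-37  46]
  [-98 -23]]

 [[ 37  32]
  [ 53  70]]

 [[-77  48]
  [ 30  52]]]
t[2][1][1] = 52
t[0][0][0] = -37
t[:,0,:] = [[-37, 46], [37, 32], [-77, 48]]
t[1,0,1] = 32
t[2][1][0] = 30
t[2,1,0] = 30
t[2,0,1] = 48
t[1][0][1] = 32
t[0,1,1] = -23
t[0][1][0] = -98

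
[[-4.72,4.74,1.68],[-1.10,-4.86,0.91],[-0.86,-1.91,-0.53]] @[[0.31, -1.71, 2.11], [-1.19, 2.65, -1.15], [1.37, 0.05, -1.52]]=[[-4.8, 20.72, -17.96], [6.69, -10.95, 1.88], [1.28, -3.62, 1.19]]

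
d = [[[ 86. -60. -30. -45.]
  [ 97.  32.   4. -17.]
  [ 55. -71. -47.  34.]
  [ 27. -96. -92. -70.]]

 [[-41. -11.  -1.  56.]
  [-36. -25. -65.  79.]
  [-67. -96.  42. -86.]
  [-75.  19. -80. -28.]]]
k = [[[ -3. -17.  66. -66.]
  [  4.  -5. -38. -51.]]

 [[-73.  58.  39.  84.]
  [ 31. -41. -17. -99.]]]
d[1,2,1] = -96.0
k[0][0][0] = -3.0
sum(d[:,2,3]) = -52.0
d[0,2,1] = -71.0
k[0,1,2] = -38.0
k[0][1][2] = -38.0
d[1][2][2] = 42.0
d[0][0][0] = 86.0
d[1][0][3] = 56.0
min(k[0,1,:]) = -51.0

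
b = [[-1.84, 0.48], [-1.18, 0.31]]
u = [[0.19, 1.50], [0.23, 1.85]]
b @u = [[-0.24, -1.87], [-0.15, -1.2]]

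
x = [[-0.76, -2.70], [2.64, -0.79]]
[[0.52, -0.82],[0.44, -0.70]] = x @[[0.1, -0.16],[-0.22, 0.35]]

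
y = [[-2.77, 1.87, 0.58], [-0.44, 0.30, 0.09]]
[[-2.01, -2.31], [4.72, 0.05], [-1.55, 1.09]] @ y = [[6.58, -4.45, -1.37], [-13.10, 8.84, 2.74], [3.81, -2.57, -0.80]]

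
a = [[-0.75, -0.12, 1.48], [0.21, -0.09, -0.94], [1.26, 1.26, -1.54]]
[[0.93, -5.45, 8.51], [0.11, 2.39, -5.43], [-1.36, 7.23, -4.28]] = a@[[-3.30,4.32,-3.27], [1.05,-0.45,5.41], [-0.96,-1.53,4.53]]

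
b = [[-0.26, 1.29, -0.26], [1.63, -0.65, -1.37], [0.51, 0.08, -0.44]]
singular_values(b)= [2.35, 1.29, 0.07]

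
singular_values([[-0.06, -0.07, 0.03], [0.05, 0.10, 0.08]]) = [0.15, 0.07]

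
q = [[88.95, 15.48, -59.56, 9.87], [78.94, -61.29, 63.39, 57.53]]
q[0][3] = 9.87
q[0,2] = -59.56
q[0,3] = 9.87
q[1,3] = 57.53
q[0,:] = [88.95, 15.48, -59.56, 9.87]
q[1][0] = 78.94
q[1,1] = -61.29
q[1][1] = -61.29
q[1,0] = 78.94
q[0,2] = -59.56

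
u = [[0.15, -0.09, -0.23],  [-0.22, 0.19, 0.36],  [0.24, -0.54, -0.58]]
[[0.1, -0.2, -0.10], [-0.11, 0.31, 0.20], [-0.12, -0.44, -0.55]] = u @ [[1.3,-0.29,-0.47], [0.62,-0.09,1.18], [0.17,0.73,-0.35]]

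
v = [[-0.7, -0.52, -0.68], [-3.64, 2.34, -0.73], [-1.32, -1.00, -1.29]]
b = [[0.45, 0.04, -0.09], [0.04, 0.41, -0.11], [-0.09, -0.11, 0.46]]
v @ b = [[-0.27, -0.17, -0.19], [-1.48, 0.89, -0.27], [-0.52, -0.32, -0.36]]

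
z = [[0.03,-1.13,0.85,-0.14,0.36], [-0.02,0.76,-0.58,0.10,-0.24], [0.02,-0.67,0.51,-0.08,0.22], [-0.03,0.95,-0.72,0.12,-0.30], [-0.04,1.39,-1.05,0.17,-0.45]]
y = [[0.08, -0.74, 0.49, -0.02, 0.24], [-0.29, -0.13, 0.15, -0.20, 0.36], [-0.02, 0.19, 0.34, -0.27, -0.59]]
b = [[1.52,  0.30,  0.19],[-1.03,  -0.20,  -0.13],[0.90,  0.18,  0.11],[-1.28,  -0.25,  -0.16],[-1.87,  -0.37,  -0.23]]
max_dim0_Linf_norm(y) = 0.74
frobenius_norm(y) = 1.31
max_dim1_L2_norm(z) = 1.81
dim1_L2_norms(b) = [1.56, 1.06, 0.92, 1.31, 1.92]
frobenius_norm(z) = 2.95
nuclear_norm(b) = 3.14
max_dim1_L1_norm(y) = 1.57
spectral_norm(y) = 1.00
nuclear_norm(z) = 2.97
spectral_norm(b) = 3.13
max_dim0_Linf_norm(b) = 1.87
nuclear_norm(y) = 2.16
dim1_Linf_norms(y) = [0.74, 0.36, 0.59]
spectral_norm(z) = 2.95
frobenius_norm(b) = 3.13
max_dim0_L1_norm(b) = 6.6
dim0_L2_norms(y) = [0.3, 0.77, 0.61, 0.34, 0.73]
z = b @ y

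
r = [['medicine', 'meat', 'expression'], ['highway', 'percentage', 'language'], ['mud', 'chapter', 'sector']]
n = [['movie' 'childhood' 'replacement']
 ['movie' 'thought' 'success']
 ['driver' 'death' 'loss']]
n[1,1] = 'thought'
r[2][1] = 'chapter'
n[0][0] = 'movie'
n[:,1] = ['childhood', 'thought', 'death']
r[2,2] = 'sector'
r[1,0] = 'highway'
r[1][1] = 'percentage'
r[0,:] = ['medicine', 'meat', 'expression']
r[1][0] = 'highway'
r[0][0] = 'medicine'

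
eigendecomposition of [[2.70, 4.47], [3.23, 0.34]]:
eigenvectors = [[0.85, -0.65],[0.53, 0.76]]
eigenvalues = [5.5, -2.46]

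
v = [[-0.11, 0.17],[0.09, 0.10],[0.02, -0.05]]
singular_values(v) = [0.21, 0.13]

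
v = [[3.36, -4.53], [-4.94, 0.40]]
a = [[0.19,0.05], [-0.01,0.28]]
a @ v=[[0.39, -0.84],[-1.42, 0.16]]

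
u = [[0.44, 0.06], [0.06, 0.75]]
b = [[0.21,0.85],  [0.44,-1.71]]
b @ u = [[0.14,0.65], [0.09,-1.26]]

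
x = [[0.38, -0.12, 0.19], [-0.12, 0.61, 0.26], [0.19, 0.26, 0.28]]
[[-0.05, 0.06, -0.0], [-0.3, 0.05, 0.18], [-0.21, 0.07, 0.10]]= x@[[-0.3,0.29,0.03], [-0.55,0.2,0.26], [-0.02,-0.13,0.09]]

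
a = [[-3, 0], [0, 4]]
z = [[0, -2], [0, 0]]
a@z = [[0, 6], [0, 0]]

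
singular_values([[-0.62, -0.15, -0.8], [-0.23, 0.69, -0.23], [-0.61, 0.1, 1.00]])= [1.3, 0.92, 0.68]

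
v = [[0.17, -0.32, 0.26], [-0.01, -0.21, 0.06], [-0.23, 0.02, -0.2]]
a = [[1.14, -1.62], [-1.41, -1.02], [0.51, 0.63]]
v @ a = [[0.78, 0.21], [0.32, 0.27], [-0.39, 0.23]]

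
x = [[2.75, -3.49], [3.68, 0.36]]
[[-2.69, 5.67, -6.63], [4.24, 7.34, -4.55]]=x @ [[1.00, 2.0, -1.32], [1.56, -0.05, 0.86]]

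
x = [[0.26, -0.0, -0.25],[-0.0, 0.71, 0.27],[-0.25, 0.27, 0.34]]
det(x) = -0.00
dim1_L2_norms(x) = [0.36, 0.76, 0.5]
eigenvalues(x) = [-0.0, 0.43, 0.88]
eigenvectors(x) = [[-0.67,-0.72,0.21], [0.26,-0.49,-0.83], [-0.70,0.5,-0.51]]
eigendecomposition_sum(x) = [[-0.00, 0.0, -0.00], [0.0, -0.00, 0.00], [-0.0, 0.00, -0.0]] + [[0.22, 0.15, -0.16], [0.15, 0.10, -0.11], [-0.16, -0.11, 0.11]] + [[0.04, -0.15, -0.09], [-0.15, 0.61, 0.38], [-0.09, 0.38, 0.23]]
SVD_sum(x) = [[0.04, -0.15, -0.09], [-0.15, 0.61, 0.38], [-0.09, 0.38, 0.23]] + [[0.22, 0.15, -0.16],[0.15, 0.10, -0.11],[-0.16, -0.11, 0.11]] + [[-0.00,0.00,-0.00], [0.0,-0.00,0.00], [-0.0,0.0,-0.0]]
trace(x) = 1.31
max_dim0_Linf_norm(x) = 0.71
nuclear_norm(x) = 1.31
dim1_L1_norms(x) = [0.51, 0.98, 0.86]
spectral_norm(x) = 0.88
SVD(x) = [[-0.21, -0.72, 0.67], [0.83, -0.49, -0.26], [0.51, 0.50, 0.70]] @ diag([0.8772181776985855, 0.43426497552954335, 0.0014831532281287712]) @ [[-0.21, 0.83, 0.51],  [-0.72, -0.49, 0.5],  [-0.67, 0.26, -0.7]]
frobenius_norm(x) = 0.98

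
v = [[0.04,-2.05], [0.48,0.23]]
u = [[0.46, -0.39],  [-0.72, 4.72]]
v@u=[[1.49,-9.69], [0.06,0.90]]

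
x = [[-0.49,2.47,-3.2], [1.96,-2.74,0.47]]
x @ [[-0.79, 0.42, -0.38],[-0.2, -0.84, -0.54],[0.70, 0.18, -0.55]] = [[-2.35, -2.86, 0.61], [-0.67, 3.21, 0.48]]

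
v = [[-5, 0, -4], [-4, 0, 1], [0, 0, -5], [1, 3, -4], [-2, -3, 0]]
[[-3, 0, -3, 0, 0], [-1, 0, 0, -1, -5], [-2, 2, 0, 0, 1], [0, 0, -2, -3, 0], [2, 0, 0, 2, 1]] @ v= [[15, 0, 27], [14, 12, 8], [0, -3, 10], [-3, -9, 22], [-10, 3, -16]]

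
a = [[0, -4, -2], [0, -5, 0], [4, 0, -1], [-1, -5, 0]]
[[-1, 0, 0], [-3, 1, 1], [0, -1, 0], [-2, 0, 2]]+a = [[-1, -4, -2], [-3, -4, 1], [4, -1, -1], [-3, -5, 2]]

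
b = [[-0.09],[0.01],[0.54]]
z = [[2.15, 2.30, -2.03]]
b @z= [[-0.19,-0.21,0.18], [0.02,0.02,-0.02], [1.16,1.24,-1.10]]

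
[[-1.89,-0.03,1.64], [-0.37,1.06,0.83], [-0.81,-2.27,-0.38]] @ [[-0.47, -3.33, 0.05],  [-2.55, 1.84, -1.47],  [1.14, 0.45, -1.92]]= [[2.83, 6.98, -3.20],  [-1.58, 3.56, -3.17],  [5.74, -1.65, 4.03]]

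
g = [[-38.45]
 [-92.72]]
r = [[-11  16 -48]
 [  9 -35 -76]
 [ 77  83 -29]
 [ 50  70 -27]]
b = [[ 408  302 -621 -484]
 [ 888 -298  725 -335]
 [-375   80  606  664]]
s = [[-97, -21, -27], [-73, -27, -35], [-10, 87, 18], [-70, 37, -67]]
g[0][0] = -38.45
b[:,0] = [408, 888, -375]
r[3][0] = 50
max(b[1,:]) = 888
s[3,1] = 37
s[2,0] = -10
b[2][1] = 80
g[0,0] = -38.45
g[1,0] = -92.72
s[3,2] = -67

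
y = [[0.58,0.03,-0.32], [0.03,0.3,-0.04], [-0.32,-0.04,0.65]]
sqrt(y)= [[0.73, 0.02, -0.21],  [0.02, 0.55, -0.03],  [-0.21, -0.03, 0.78]]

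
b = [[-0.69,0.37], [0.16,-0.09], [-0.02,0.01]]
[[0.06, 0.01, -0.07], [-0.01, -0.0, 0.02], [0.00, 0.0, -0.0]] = b@[[-0.08, -0.01, 0.09],[0.01, 0.00, -0.01]]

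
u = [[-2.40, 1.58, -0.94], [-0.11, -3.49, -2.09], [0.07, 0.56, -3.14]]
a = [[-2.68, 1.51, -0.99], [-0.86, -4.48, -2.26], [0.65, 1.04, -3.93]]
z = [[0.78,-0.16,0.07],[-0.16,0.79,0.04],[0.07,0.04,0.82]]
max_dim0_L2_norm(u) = 3.89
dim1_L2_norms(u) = [3.02, 4.07, 3.19]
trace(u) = -9.03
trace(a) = -11.09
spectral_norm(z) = 0.95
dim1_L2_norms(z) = [0.8, 0.81, 0.82]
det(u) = -30.06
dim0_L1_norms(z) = [1.01, 0.99, 0.93]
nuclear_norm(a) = 12.30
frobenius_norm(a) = 7.30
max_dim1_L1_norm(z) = 1.01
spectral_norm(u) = 4.38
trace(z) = 2.39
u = a @ z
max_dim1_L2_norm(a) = 5.09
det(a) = -62.80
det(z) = 0.48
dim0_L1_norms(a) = [4.19, 7.03, 7.18]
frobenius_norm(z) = 1.40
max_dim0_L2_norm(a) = 4.84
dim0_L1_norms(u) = [2.58, 5.63, 6.17]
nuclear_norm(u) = 9.90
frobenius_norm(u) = 5.99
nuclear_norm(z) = 2.39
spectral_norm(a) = 5.22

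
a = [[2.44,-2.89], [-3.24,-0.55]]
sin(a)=[[-0.85, 0.13],[0.15, -0.72]]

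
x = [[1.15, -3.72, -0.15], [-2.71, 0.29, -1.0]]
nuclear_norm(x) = 6.69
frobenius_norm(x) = 4.86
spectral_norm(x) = 4.13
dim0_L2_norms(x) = [2.94, 3.73, 1.01]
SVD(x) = [[-0.91, 0.42], [0.42, 0.91]] @ diag([4.132284446709392, 2.556526012283788]) @ [[-0.53, 0.85, -0.07], [-0.77, -0.51, -0.38]]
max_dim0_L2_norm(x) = 3.73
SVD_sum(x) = [[1.98, -3.16, 0.26], [-0.93, 1.48, -0.12]] + [[-0.83, -0.56, -0.41], [-1.78, -1.19, -0.88]]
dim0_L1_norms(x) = [3.86, 4.01, 1.15]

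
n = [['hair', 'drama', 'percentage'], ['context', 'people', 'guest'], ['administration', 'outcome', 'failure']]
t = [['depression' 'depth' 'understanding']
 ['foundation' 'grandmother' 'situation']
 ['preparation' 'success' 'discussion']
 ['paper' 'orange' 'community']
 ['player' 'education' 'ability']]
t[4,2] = 'ability'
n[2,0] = 'administration'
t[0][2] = 'understanding'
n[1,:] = ['context', 'people', 'guest']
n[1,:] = ['context', 'people', 'guest']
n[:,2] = ['percentage', 'guest', 'failure']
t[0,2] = 'understanding'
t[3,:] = ['paper', 'orange', 'community']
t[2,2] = 'discussion'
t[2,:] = ['preparation', 'success', 'discussion']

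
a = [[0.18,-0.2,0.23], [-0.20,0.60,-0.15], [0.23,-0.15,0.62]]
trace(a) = 1.40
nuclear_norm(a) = 1.40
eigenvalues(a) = [0.05, 0.89, 0.46]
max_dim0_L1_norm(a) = 1.0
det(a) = 0.02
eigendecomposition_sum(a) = [[0.04, 0.01, -0.01], [0.01, 0.00, -0.0], [-0.01, -0.00, 0.00]] + [[0.14, -0.22, 0.24],[-0.22, 0.34, -0.37],[0.24, -0.37, 0.41]] + [[0.00, 0.01, 0.01], [0.01, 0.25, 0.23], [0.01, 0.23, 0.21]]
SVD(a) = [[0.39, 0.02, -0.92], [-0.62, 0.74, -0.25], [0.68, 0.67, 0.30]] @ diag([0.8908931654698894, 0.45987570445814735, 0.049231130071962996]) @ [[0.39, -0.62, 0.68], [0.02, 0.74, 0.67], [-0.92, -0.25, 0.3]]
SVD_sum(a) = [[0.14, -0.22, 0.24], [-0.22, 0.34, -0.37], [0.24, -0.37, 0.41]] + [[0.0, 0.01, 0.01], [0.01, 0.25, 0.23], [0.01, 0.23, 0.21]] + [[0.04,  0.01,  -0.01], [0.01,  0.00,  -0.0], [-0.01,  -0.0,  0.0]]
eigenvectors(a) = [[-0.92, -0.39, 0.02],[-0.25, 0.62, 0.74],[0.3, -0.68, 0.67]]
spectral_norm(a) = 0.89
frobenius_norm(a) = 1.00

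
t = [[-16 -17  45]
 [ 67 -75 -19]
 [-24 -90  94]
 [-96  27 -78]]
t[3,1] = 27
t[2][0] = -24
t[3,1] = 27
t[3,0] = -96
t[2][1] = -90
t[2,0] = -24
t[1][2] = -19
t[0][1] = -17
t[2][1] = -90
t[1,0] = 67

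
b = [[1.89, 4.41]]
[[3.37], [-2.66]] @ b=[[6.37, 14.86], [-5.03, -11.73]]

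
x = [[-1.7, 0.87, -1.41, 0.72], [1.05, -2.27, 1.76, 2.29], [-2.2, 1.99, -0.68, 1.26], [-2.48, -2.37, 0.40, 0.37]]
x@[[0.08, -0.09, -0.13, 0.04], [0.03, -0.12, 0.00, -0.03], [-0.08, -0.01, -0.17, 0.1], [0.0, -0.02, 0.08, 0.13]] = [[0.00, 0.05, 0.52, -0.14], [-0.12, 0.11, -0.25, 0.58], [-0.06, -0.06, 0.50, -0.05], [-0.30, 0.50, 0.28, 0.06]]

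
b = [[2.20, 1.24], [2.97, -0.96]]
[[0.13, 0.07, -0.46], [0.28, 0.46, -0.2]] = b @ [[0.08, 0.11, -0.12], [-0.04, -0.14, -0.16]]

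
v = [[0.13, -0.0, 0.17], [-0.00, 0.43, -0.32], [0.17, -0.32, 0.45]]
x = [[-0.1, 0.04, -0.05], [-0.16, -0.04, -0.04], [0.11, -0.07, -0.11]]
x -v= [[-0.23, 0.04, -0.22], [-0.16, -0.47, 0.28], [-0.06, 0.25, -0.56]]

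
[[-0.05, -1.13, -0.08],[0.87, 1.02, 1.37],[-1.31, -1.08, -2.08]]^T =[[-0.05, 0.87, -1.31], [-1.13, 1.02, -1.08], [-0.08, 1.37, -2.08]]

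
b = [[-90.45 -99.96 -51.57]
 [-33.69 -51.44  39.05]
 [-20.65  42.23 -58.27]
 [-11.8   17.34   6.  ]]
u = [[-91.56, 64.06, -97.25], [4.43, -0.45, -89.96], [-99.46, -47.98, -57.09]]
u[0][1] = 64.06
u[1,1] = -0.45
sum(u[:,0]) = -186.58999999999997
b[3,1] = 17.34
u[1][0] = 4.43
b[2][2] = -58.27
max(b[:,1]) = 42.23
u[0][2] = -97.25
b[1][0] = -33.69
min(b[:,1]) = -99.96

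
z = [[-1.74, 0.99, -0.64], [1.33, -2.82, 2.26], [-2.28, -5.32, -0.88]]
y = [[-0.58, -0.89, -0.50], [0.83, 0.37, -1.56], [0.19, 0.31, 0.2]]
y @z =[[0.97, 4.60, -1.20], [2.6, 8.08, 1.68], [-0.37, -1.75, 0.40]]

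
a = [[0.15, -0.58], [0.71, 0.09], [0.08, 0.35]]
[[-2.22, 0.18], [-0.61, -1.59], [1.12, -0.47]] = a @ [[-1.30, -2.13], [3.50, -0.86]]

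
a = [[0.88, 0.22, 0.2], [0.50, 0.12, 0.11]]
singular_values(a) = [1.07, 0.01]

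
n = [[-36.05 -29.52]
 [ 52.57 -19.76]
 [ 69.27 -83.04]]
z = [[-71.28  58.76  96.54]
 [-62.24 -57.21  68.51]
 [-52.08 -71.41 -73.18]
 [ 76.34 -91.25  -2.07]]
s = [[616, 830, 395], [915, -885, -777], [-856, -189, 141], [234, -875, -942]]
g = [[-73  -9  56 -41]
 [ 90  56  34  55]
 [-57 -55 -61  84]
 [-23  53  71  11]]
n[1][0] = 52.57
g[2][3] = 84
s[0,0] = 616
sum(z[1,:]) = -50.94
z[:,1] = [58.76, -57.21, -71.41, -91.25]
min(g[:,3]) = -41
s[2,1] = -189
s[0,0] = 616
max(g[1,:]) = 90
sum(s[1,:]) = -747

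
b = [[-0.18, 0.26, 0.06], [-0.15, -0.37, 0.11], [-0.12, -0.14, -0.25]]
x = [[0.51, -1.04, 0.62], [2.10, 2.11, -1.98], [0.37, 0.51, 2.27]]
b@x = [[0.48, 0.77, -0.49], [-0.81, -0.57, 0.89], [-0.45, -0.30, -0.36]]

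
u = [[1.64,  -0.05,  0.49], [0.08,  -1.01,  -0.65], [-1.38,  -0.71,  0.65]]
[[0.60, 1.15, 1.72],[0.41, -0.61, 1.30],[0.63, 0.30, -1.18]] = u@[[0.18, 0.36, 1.14], [-0.74, -0.09, -0.93], [0.54, 1.13, -0.41]]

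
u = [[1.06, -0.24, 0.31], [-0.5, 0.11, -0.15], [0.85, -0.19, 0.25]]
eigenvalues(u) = [(1.42+0j), (-0+0j), (-0-0j)]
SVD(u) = [[-0.73, -0.53, -0.43], [0.35, -0.83, 0.43], [-0.59, 0.17, 0.79]] @ diag([1.5436899443796004, 0.004566455193563281, 0.0007093012553784073]) @ [[-0.94,0.21,-0.28],[-0.06,0.69,0.72],[0.34,0.69,-0.63]]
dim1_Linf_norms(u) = [1.06, 0.5, 0.85]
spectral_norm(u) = 1.54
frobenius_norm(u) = 1.54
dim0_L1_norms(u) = [2.41, 0.54, 0.71]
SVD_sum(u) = [[1.06, -0.24, 0.31],  [-0.50, 0.11, -0.15],  [0.85, -0.19, 0.25]] + [[0.00, -0.0, -0.0], [0.00, -0.0, -0.00], [-0.00, 0.00, 0.00]] + [[-0.00, -0.0, 0.0], [0.0, 0.0, -0.0], [0.00, 0.0, -0.00]]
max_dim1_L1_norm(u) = 1.61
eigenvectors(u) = [[(-0.73+0j), 0.29+0.11j, (0.29-0.11j)], [(0.35+0j), (0.78+0j), (0.78-0j)], [(-0.59+0j), (-0.39-0.37j), (-0.39+0.37j)]]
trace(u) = 1.42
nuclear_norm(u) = 1.55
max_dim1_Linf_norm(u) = 1.06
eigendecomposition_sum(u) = [[1.06-0.00j, (-0.24+0j), 0.31+0.00j],[-0.50+0.00j, 0.11+0.00j, -0.15+0.00j],[0.85-0.00j, -0.19+0.00j, (0.25+0j)]] + [[0.00+0.00j, (-0-0j), -0.00-0.00j], [0.00+0.00j, (-0+0j), (-0-0j)], [0.00-0.00j, 0j, 0j]] + [[0.00-0.00j, (-0+0j), -0.00+0.00j], [-0j, -0.00-0.00j, -0.00+0.00j], [0.00+0.00j, 0.00-0.00j, -0j]]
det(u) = 0.00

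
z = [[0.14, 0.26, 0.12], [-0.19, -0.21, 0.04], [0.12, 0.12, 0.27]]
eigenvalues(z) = [(-0.06+0.13j), (-0.06-0.13j), (0.32+0j)]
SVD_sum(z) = [[0.17, 0.23, 0.14], [-0.12, -0.17, -0.1], [0.14, 0.19, 0.12]] + [[0.01, 0.01, -0.02], [-0.04, -0.06, 0.14], [-0.04, -0.06, 0.15]] + [[-0.03, 0.02, 0.00], [-0.02, 0.02, 0.00], [0.02, -0.01, -0.0]]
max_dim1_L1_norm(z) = 0.52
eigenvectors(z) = [[-0.71+0.00j, -0.71-0.00j, (0.45+0j)], [0.54-0.42j, 0.54+0.42j, -0.10+0.00j], [0.15j, -0.15j, 0.89+0.00j]]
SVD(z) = [[-0.66,0.1,-0.74], [0.49,-0.69,-0.53], [-0.57,-0.72,0.41]] @ diag([0.4769620657502743, 0.23332142140660622, 0.056287673144587345]) @ [[-0.53, -0.72, -0.45], [0.26, 0.37, -0.89], [0.81, -0.59, -0.01]]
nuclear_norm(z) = 0.77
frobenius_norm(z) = 0.53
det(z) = 0.01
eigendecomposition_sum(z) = [[0.05+0.09j, (0.1+0.03j), (-0.01-0.04j)], [-0.09-0.04j, (-0.1+0.03j), (0.04+0.02j)], [(0.02-0.01j), (0.01-0.02j), -0.01+0.00j]] + [[0.05-0.09j, 0.10-0.03j, -0.01+0.04j], [-0.09+0.04j, -0.10-0.03j, 0.04-0.02j], [(0.02+0.01j), 0.01+0.02j, -0.01-0.00j]] + [[(0.04+0j), 0.05+0.00j, (0.15+0j)], [-0.01-0.00j, (-0.01-0j), (-0.03-0j)], [(0.08+0j), (0.11+0j), (0.29+0j)]]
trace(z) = 0.20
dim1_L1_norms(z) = [0.52, 0.44, 0.51]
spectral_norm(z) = 0.48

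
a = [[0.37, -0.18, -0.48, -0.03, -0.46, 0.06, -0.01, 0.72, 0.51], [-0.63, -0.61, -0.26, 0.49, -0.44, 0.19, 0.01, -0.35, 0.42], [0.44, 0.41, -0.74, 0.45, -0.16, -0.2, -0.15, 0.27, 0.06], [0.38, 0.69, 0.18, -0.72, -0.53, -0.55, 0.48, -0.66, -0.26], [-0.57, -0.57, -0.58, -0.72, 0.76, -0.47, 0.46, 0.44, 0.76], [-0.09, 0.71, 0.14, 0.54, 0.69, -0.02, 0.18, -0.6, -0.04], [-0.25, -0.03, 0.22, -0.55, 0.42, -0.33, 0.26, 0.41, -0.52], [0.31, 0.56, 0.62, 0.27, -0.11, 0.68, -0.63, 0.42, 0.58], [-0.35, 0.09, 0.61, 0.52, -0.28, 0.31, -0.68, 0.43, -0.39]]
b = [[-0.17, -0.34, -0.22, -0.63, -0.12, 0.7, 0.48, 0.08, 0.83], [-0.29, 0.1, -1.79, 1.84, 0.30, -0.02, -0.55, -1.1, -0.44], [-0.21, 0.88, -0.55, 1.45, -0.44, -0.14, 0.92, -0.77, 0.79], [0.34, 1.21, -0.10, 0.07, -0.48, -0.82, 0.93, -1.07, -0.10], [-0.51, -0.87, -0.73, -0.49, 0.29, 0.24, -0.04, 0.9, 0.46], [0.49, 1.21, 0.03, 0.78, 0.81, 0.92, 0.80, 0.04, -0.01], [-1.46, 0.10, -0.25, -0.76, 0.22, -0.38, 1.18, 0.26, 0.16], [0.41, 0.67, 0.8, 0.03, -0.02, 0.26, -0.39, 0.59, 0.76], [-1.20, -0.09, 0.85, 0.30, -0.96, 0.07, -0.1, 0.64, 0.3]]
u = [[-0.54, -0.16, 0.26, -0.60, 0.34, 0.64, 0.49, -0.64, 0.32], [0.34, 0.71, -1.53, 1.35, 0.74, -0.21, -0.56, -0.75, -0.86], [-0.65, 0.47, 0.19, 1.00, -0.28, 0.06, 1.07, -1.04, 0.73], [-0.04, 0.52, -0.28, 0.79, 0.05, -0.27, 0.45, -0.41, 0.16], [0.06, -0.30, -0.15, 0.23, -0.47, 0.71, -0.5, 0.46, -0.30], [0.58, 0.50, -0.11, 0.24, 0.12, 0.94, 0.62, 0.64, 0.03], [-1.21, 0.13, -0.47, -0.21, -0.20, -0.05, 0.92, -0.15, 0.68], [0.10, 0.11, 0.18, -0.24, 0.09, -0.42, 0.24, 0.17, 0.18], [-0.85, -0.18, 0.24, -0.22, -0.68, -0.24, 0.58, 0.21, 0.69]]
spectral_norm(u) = 3.13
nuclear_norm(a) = 10.47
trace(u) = 3.40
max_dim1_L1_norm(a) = 5.33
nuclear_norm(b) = 15.81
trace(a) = -0.67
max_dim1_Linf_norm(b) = 1.84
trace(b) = 2.73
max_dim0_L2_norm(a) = 1.55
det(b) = 13.68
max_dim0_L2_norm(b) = 2.72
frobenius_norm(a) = 4.12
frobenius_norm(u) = 4.95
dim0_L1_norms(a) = [3.39, 3.85, 3.83, 4.29, 3.85, 2.81, 2.86, 4.3, 3.54]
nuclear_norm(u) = 11.12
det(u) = -0.00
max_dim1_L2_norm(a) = 1.81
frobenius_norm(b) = 6.20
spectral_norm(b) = 3.77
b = u + a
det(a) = -0.10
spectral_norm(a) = 2.30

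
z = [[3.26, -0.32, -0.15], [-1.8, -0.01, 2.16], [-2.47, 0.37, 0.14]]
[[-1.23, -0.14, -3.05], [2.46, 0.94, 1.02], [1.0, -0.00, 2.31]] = z @ [[-0.3, -0.12, -0.95],[0.36, -0.93, 0.01],[0.89, 0.33, -0.32]]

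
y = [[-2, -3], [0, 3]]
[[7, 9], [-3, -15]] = y @ [[-2, 3], [-1, -5]]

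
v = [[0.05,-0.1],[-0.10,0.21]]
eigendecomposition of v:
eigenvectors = [[-0.90, 0.43], [-0.43, -0.9]]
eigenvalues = [0.0, 0.26]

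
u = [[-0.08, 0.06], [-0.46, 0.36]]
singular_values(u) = [0.59, 0.0]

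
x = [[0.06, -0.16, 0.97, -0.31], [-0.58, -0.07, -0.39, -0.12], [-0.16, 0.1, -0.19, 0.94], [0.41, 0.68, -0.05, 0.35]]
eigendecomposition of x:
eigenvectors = [[-0.67+0.00j, (-0.67-0j), (-0.54-0.13j), -0.54+0.13j], [(-0.02-0.36j), (-0.02+0.36j), 0.60+0.00j, (0.6-0j)], [0.35-0.39j, (0.35+0.39j), (-0.06-0.45j), (-0.06+0.45j)], [0.08+0.37j, 0.08-0.37j, 0.04-0.37j, (0.04+0.37j)]]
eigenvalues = [(-0.41+0.66j), (-0.41-0.66j), (0.48+0.49j), (0.48-0.49j)]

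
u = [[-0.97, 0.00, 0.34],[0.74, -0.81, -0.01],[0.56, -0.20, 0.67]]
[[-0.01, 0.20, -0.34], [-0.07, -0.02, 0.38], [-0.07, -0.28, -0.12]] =u @ [[-0.01, -0.29, 0.20], [0.08, -0.24, -0.28], [-0.07, -0.25, -0.43]]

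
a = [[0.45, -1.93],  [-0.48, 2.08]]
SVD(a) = [[-0.68, 0.73], [0.73, 0.68]] @ diag([2.9127631447547544, 0.0032958395595218707]) @ [[-0.23, 0.97], [0.97, 0.23]]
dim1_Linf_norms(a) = [1.93, 2.08]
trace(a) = 2.53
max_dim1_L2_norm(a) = 2.13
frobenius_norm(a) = 2.91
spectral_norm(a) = 2.91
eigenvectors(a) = [[-0.97,0.68], [-0.23,-0.73]]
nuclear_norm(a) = 2.92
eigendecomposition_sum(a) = [[0.0, 0.00], [0.0, 0.00]] + [[0.45, -1.93],[-0.48, 2.08]]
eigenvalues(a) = [0.0, 2.53]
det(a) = 0.01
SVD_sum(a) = [[0.45, -1.93], [-0.48, 2.08]] + [[0.0, 0.00], [0.0, 0.00]]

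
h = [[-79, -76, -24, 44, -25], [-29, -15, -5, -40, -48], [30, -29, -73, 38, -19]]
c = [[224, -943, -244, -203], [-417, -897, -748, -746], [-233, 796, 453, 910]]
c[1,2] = -748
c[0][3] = -203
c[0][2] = -244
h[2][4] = -19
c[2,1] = 796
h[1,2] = -5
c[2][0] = -233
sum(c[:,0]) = -426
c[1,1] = -897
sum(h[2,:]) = -53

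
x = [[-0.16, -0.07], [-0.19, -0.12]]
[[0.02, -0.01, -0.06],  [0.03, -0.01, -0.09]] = x @ [[-0.04, 0.03, 0.23], [-0.20, 0.05, 0.38]]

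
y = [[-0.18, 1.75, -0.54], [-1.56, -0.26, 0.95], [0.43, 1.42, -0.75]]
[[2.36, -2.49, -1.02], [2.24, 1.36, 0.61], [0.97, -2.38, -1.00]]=y@[[-1.51, -0.27, -1.10], [1.26, -1.25, -1.15], [0.22, 0.65, -1.48]]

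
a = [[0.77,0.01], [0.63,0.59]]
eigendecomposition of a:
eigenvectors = [[0.32, -0.05], [0.95, 1.0]]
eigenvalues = [0.8, 0.56]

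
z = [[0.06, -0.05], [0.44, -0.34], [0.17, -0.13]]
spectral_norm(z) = 0.60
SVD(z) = [[-0.13, 0.94], [-0.93, 0.00], [-0.36, -0.35]] @ diag([0.6009081097684895, 0.003073046446275063]) @ [[-0.79, 0.61], [-0.61, -0.79]]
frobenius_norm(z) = 0.60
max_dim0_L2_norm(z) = 0.48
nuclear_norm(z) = 0.60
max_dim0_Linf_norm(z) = 0.44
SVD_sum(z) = [[0.06, -0.05], [0.44, -0.34], [0.17, -0.13]] + [[-0.00, -0.00], [-0.0, -0.0], [0.00, 0.00]]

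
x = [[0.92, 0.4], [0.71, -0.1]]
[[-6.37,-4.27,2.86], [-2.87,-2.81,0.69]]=x@[[-4.75, -4.12, 1.50], [-5.01, -1.19, 3.71]]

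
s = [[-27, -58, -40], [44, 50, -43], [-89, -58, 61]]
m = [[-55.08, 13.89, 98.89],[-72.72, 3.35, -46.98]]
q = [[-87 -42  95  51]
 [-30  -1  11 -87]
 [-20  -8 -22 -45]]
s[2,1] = -58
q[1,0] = -30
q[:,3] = [51, -87, -45]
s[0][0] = -27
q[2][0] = -20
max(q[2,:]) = -8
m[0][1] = 13.89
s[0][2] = -40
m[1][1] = 3.35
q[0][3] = 51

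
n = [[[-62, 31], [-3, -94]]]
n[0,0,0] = -62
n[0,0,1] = 31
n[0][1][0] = -3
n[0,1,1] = -94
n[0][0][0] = -62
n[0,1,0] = -3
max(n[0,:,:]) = 31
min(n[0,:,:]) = -94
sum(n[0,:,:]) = -128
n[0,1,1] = -94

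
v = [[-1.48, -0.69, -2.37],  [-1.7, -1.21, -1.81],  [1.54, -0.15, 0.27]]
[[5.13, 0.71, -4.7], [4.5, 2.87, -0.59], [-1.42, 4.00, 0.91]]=v @ [[-0.66, 2.11, -0.40], [-0.29, -5.17, -4.05], [-1.67, -0.11, 3.41]]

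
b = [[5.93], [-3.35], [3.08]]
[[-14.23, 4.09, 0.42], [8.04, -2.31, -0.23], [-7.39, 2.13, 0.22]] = b@[[-2.4, 0.69, 0.07]]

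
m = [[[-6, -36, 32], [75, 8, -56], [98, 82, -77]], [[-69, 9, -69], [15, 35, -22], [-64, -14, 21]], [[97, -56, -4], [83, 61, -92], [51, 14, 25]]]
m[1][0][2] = -69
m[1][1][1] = 35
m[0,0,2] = 32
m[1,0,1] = 9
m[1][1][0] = 15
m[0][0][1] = -36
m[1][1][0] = 15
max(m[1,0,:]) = 9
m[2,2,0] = 51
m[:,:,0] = [[-6, 75, 98], [-69, 15, -64], [97, 83, 51]]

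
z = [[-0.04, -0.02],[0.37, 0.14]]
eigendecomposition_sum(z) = [[0.05, 0.01], [-0.16, -0.03]] + [[-0.09,-0.03], [0.53,0.17]]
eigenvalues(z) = [0.02, 0.08]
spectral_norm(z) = 0.40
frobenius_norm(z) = 0.40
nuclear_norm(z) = 0.40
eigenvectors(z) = [[-0.3, 0.17], [0.95, -0.99]]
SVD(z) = [[-0.11, 0.99], [0.99, 0.11]] @ diag([0.3980949079335182, 0.004521534850429712]) @ [[0.93,0.36], [0.36,-0.93]]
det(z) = 0.00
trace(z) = 0.10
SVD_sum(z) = [[-0.04, -0.02], [0.37, 0.14]] + [[0.00, -0.00], [0.00, -0.0]]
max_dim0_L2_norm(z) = 0.37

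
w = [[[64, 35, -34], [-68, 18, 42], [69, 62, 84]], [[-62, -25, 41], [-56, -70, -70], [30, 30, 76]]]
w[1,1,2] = -70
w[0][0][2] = -34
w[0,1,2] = 42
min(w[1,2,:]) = 30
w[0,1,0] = -68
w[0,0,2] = -34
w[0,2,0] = 69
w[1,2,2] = 76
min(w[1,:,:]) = -70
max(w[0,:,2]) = 84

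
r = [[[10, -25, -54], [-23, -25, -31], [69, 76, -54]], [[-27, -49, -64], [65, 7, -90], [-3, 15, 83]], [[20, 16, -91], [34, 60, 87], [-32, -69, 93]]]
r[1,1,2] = -90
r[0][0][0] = 10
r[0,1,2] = -31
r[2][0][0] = 20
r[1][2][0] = -3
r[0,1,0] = -23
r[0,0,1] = -25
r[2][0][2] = -91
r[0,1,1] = -25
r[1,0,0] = -27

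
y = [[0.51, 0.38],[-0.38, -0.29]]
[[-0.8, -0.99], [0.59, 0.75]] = y@[[-1.98, -0.59], [0.56, -1.82]]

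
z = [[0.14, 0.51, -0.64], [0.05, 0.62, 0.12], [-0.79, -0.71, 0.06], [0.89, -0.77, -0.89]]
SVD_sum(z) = [[0.19, -0.12, -0.19],[-0.19, 0.13, 0.20],[-0.16, 0.1, 0.16],[0.94, -0.61, -0.95]] + [[0.26,0.53,-0.08], [0.25,0.49,-0.07], [-0.43,-0.88,0.13], [-0.08,-0.15,0.02]] + [[-0.31, 0.1, -0.37],[-0.00, 0.00, -0.0],[-0.19, 0.06, -0.23],[0.03, -0.01, 0.03]]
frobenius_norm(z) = 2.10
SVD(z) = [[0.19,  -0.46,  0.84], [-0.20,  -0.43,  0.00], [-0.16,  0.76,  0.53], [0.95,  0.13,  -0.08]] @ diag([1.5442057270952658, 1.293105071985996, 0.5854980317731873]) @ [[0.64,-0.41,-0.65], [-0.44,-0.89,0.13], [-0.63,0.2,-0.75]]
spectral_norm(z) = 1.54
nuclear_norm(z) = 3.42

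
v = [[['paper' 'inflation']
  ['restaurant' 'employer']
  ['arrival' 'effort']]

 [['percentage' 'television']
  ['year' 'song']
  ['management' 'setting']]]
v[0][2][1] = 'effort'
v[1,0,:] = ['percentage', 'television']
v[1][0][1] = 'television'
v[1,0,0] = 'percentage'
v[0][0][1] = 'inflation'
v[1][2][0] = 'management'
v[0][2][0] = 'arrival'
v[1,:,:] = [['percentage', 'television'], ['year', 'song'], ['management', 'setting']]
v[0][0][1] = 'inflation'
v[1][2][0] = 'management'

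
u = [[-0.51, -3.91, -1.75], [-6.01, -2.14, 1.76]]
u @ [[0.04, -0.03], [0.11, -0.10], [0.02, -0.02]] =[[-0.49, 0.44], [-0.44, 0.36]]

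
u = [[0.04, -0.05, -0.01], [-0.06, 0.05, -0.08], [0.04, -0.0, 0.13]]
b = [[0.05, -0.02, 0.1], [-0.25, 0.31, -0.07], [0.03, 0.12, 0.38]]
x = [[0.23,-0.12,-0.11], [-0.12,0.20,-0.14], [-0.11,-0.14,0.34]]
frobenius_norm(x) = 0.55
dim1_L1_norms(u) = [0.1, 0.19, 0.17]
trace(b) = 0.74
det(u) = 0.00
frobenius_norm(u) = 0.19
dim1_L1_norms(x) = [0.46, 0.46, 0.59]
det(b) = 0.00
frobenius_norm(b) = 0.58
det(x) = 0.00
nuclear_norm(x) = 0.77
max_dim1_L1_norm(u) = 0.19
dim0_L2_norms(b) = [0.26, 0.33, 0.4]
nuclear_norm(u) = 0.25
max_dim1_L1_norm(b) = 0.63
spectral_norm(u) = 0.17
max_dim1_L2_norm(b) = 0.4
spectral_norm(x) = 0.43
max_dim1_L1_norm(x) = 0.59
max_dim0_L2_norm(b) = 0.4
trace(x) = 0.77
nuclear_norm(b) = 0.82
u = x @ b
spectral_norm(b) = 0.41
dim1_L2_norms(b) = [0.11, 0.4, 0.4]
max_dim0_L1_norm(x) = 0.59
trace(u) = 0.22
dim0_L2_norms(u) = [0.08, 0.07, 0.15]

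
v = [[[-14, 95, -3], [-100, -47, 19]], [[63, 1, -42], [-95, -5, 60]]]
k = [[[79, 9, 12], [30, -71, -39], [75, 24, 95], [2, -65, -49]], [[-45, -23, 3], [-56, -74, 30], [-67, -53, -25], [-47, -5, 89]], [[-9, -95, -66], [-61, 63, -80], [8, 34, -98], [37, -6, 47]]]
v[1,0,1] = 1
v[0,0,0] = -14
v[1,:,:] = [[63, 1, -42], [-95, -5, 60]]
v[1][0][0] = 63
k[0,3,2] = -49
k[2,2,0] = 8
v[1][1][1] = -5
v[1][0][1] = 1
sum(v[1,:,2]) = 18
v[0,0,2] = -3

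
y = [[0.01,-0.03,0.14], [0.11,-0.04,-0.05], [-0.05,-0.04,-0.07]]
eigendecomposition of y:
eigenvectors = [[-0.66+0.00j, (-0.66-0j), -0.32+0.00j],[-0.11+0.65j, (-0.11-0.65j), 0.83+0.00j],[0.00-0.35j, 0.00+0.35j, 0.45+0.00j]]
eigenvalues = [0.1j, -0.1j, (-0.11+0j)]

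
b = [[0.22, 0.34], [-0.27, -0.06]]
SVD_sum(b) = [[0.28, 0.28],[-0.17, -0.16]] + [[-0.06, 0.06], [-0.1, 0.1]]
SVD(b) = [[-0.86, 0.51],[0.51, 0.86]] @ diag([0.45962599740516935, 0.1710086036119331]) @ [[-0.71, -0.7], [-0.70, 0.71]]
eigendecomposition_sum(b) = [[0.11+0.11j, 0.17-0.05j], [-0.14+0.04j, -0.03+0.16j]] + [[(0.11-0.11j),(0.17+0.05j)],  [-0.14-0.04j,(-0.03-0.16j)]]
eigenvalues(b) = [(0.08+0.27j), (0.08-0.27j)]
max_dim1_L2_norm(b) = 0.4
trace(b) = 0.16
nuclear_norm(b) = 0.63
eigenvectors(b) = [[(0.75+0j), (0.75-0j)], [(-0.31+0.59j), -0.31-0.59j]]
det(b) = 0.08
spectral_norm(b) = 0.46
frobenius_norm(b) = 0.49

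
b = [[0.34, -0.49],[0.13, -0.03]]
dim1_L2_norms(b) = [0.6, 0.13]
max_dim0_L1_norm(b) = 0.52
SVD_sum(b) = [[0.35, -0.48],[0.06, -0.08]] + [[-0.01, -0.01], [0.07, 0.05]]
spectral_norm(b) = 0.60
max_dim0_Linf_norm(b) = 0.49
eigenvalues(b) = [(0.16+0.17j), (0.16-0.17j)]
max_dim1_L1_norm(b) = 0.83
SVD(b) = [[-0.99, -0.17], [-0.17, 0.99]] @ diag([0.6047087264952735, 0.08847234652966128]) @ [[-0.59, 0.81],[0.81, 0.59]]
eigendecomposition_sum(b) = [[(0.17+0j),  -0.24+0.22j], [0.06-0.06j,  (-0.01+0.17j)]] + [[0.17-0.00j, (-0.24-0.22j)], [(0.06+0.06j), (-0.01-0.17j)]]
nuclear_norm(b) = 0.69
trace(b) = 0.31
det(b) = 0.05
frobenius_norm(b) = 0.61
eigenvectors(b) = [[-0.89+0.00j, -0.89-0.00j], [(-0.34+0.31j), (-0.34-0.31j)]]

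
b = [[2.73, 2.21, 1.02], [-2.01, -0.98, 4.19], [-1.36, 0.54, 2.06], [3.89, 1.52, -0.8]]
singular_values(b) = [6.48, 4.14, 1.13]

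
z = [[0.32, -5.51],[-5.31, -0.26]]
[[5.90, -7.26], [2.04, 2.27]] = z @ [[-0.33, -0.49], [-1.09, 1.29]]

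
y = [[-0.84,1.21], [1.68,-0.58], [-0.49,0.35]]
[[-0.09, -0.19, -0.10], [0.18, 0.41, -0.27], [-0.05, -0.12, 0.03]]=y@[[0.11, 0.25, -0.25], [-0.0, 0.02, -0.26]]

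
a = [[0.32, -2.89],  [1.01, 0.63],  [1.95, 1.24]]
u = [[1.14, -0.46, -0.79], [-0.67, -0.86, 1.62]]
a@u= [[2.30, 2.34, -4.93], [0.73, -1.01, 0.22], [1.39, -1.96, 0.47]]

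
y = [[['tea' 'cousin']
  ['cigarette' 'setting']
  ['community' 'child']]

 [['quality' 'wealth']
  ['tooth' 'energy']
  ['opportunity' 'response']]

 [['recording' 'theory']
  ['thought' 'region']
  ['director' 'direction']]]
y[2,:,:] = [['recording', 'theory'], ['thought', 'region'], ['director', 'direction']]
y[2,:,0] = ['recording', 'thought', 'director']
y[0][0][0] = 'tea'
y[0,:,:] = [['tea', 'cousin'], ['cigarette', 'setting'], ['community', 'child']]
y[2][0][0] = 'recording'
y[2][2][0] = 'director'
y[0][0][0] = 'tea'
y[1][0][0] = 'quality'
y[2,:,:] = [['recording', 'theory'], ['thought', 'region'], ['director', 'direction']]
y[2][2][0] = 'director'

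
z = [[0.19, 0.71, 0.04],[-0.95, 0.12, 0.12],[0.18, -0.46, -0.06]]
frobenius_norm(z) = 1.31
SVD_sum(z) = [[-0.00, 0.0, 0.00], [-0.92, 0.24, 0.13], [0.28, -0.07, -0.04]] + [[0.19, 0.71, 0.04], [-0.03, -0.12, -0.01], [-0.10, -0.39, -0.02]] + [[0.0, -0.0, 0.00], [0.0, -0.00, 0.00], [0.00, -0.0, 0.00]]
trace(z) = 0.25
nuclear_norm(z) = 1.85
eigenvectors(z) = [[-0.03-0.58j, -0.03+0.58j, (0.11+0j)], [(0.71+0j), (0.71-0j), (-0.09+0j)], [(-0.2+0.35j), -0.20-0.35j, (0.99+0j)]]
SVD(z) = [[0.00, -0.87, 0.49], [0.96, 0.15, 0.26], [-0.3, 0.47, 0.83]] @ diag([1.0016883174738707, 0.8469474665636453, 0.000709589873829269]) @ [[-0.96, 0.25, 0.13], [-0.26, -0.96, -0.05], [0.11, -0.09, 0.99]]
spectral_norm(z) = 1.00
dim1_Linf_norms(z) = [0.71, 0.95, 0.46]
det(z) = 0.00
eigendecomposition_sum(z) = [[0.09+0.39j, (0.35-0.07j), 0.02-0.05j], [-0.47+0.09j, 0.06+0.43j, 0.06+0.03j], [0.09-0.26j, (-0.23-0.09j), (-0.03+0.02j)]] + [[(0.09-0.39j), (0.35+0.07j), (0.02+0.05j)], [(-0.47-0.09j), (0.06-0.43j), (0.06-0.03j)], [0.09+0.26j, (-0.23+0.09j), -0.03-0.02j]] + [[0.00+0.00j, 0.00+0.00j, 0.00+0.00j], [-0.00-0.00j, -0.00-0.00j, (-0-0j)], [0j, 0j, 0.00+0.00j]]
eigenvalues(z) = [(0.12+0.84j), (0.12-0.84j), 0j]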